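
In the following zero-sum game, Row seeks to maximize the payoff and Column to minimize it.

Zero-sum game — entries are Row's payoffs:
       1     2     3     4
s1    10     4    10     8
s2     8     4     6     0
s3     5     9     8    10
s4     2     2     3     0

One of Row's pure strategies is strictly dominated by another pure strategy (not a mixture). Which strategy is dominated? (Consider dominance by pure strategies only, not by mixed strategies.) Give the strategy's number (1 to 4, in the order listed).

Compare s4 with s1: 10 > 2, 4 > 2, 10 > 3, 8 > 0.
So s1 strictly dominates s4 for Row; s4 is strictly dominated.

4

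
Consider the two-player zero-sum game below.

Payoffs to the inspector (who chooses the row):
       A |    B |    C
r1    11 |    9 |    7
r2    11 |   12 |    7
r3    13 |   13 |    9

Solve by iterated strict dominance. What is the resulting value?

Row r1 is strictly dominated by row r3 (13>11, 13>9, 9>7); eliminate r1.
Row r2 is strictly dominated by row r3 (13>11, 13>12, 9>7); eliminate r2.
Column A is strictly dominated by C for the inspectee (9<13); eliminate A.
Column B is strictly dominated by C for the inspectee (9<13); eliminate B.
Only (r3, C) remains, with payoff 9.

9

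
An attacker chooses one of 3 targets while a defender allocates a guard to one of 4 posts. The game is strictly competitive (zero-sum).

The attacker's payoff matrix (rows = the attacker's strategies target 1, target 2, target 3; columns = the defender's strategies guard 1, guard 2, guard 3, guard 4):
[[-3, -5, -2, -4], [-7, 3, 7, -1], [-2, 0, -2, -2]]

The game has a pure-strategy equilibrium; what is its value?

-2

Row minima: -5, -7, -2 → the attacker's maximin is -2.
Column maxima: -2, 3, 7, -1 → the defender's minimax is -2.
They coincide at (target 3, guard 1), so the value is -2.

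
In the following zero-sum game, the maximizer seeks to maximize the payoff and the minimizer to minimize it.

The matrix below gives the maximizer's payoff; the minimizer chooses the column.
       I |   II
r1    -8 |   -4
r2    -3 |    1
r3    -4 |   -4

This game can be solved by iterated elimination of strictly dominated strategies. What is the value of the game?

-3

Row r1 is strictly dominated by row r2 (-3>-8, 1>-4); eliminate r1.
Row r3 is strictly dominated by row r2 (-3>-4, 1>-4); eliminate r3.
Column II is strictly dominated by I for the minimizer (-3<1); eliminate II.
Only (r2, I) remains, with payoff -3.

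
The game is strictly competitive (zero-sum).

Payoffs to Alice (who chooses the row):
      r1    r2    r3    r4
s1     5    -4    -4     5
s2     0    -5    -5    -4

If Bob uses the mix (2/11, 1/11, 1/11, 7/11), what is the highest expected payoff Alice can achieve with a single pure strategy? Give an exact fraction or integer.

s1: (5)·(2/11) + (-4)·(1/11) + (-4)·(1/11) + (5)·(7/11) = 37/11.
s2: (0)·(2/11) + (-5)·(1/11) + (-5)·(1/11) + (-4)·(7/11) = -38/11.
The best pure response is s1 with expected payoff 37/11.

37/11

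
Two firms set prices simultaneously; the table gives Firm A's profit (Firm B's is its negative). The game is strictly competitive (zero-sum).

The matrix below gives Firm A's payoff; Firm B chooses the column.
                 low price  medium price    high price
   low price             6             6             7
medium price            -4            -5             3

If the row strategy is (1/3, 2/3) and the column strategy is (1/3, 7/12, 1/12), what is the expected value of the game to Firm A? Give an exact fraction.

Against (1/3, 7/12, 1/12), each row's expected payoff is low price: 73/12; medium price: -4.
Taking the (1/3, 2/3)-weighted average: (1/3)·(73/12) + (2/3)·(-4) = -23/36.

-23/36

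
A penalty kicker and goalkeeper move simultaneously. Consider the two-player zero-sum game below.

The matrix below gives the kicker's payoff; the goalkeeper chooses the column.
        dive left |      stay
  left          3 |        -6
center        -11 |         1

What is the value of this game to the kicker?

-3

Row minima are -6 and -11, so the kicker's maximin is -6; column maxima are 3 and 1, so the goalkeeper's minimax is 1. These differ, so the equilibrium is in mixed strategies.
Let the kicker play left with probability p. The goalkeeper is indifferent when 3p − 11(1−p) = −6p + (1−p), giving p = 4/7.
Let the goalkeeper play dive left with probability q. The kicker is indifferent when 3q − 6(1−q) = −11q + (1−q), giving q = 1/3.
The value is 3·(1/3) + (-6)·(2/3) = -3.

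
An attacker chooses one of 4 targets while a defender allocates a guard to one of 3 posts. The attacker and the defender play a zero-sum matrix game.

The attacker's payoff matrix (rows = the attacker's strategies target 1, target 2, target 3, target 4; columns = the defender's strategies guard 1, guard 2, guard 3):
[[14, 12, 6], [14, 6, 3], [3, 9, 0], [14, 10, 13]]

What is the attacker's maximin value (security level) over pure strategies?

10

The worst-case payoff for each row is target 1: 6, target 2: 3, target 3: 0, target 4: 10.
The best of these is 10.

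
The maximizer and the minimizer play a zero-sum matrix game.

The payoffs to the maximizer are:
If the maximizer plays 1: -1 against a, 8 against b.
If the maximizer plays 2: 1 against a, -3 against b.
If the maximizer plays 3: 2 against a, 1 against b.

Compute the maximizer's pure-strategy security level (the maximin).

1

The worst-case payoff for each row is 1: -1, 2: -3, 3: 1.
The best of these is 1.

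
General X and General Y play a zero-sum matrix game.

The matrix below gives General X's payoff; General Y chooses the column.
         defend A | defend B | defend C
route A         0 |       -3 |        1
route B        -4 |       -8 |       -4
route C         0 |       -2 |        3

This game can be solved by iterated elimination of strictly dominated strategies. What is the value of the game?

Row route B is strictly dominated by row route A (0>-4, -3>-8, 1>-4); eliminate route B.
Column defend A is strictly dominated by defend B for General Y (-3<0, -2<0); eliminate defend A.
Row route A is strictly dominated by row route C (-2>-3, 3>1); eliminate route A.
Column defend C is strictly dominated by defend B for General Y (-2<3); eliminate defend C.
Only (route C, defend B) remains, with payoff -2.

-2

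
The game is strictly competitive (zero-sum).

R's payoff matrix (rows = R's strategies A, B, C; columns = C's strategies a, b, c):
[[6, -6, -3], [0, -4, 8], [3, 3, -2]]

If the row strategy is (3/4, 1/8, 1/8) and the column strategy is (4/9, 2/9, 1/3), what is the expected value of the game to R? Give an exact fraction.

Against (4/9, 2/9, 1/3), each row's expected payoff is A: 1/3; B: 16/9; C: 4/3.
Taking the (3/4, 1/8, 1/8)-weighted average: (3/4)·(1/3) + (1/8)·(16/9) + (1/8)·(4/3) = 23/36.

23/36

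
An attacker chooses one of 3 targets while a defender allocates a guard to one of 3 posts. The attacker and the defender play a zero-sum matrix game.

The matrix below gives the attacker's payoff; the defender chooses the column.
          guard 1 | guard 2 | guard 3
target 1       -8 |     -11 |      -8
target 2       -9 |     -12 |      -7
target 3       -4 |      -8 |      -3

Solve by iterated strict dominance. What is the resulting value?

-8

Row target 2 is strictly dominated by row target 3 (-4>-9, -8>-12, -3>-7); eliminate target 2.
Column guard 3 is strictly dominated by guard 2 for the defender (-11<-8, -8<-3); eliminate guard 3.
Row target 1 is strictly dominated by row target 3 (-4>-8, -8>-11); eliminate target 1.
Column guard 1 is strictly dominated by guard 2 for the defender (-8<-4); eliminate guard 1.
Only (target 3, guard 2) remains, with payoff -8.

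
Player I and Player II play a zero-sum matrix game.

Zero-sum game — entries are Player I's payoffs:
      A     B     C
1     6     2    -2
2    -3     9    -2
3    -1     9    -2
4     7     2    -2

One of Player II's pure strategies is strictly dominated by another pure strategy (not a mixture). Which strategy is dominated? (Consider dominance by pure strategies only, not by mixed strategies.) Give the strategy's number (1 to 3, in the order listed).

Player II prefers columns that give Player I less. Compare B with C: -2 < 2, -2 < 9, -2 < 9, -2 < 2.
So C strictly dominates B for Player II; B is strictly dominated.

2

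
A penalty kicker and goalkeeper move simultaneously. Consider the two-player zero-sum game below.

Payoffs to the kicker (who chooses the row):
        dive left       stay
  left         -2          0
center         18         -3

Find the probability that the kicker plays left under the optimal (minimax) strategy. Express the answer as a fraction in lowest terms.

Row minima are -2 and -3, so the kicker's maximin is -2; column maxima are 18 and 0, so the goalkeeper's minimax is 0. These differ, so the equilibrium is in mixed strategies.
Let the kicker play left with probability p. The goalkeeper is indifferent when −2p + 18(1−p) = −3(1−p), giving p = 21/23.

21/23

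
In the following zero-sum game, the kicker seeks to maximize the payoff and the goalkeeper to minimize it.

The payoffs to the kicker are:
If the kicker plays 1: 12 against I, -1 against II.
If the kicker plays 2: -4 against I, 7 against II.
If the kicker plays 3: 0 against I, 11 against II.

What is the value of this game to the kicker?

11/2

Row 2 is strictly dominated by row 3, so the kicker never plays it.
The remaining 2×2 game on (1, 3) × (I, II) has no saddle point. Let the kicker play 1 with probability p; indifference gives 12p = −p + 11(1−p), so p = 11/24.
Similarly the goalkeeper's optimal q on I is 1/2, and the value is 12·(1/2) + (-1)·(1/2) = 11/2.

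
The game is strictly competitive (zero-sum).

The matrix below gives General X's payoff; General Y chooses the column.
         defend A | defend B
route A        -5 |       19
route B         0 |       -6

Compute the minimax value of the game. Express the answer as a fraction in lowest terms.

Row minima are -5 and -6, so General X's maximin is -5; column maxima are 0 and 19, so General Y's minimax is 0. These differ, so the equilibrium is in mixed strategies.
Let General X play route A with probability p. General Y is indifferent when −5p = 19p − 6(1−p), giving p = 1/5.
Let General Y play defend A with probability q. General X is indifferent when −5q + 19(1−q) = −6(1−q), giving q = 5/6.
The value is -5·(5/6) + (19)·(1/6) = -1.

-1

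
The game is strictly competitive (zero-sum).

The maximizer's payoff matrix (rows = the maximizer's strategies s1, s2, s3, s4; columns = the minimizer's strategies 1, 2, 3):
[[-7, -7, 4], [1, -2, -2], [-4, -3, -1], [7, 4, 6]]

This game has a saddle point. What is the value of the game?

4

Row minima: -7, -2, -4, 4 → the maximizer's maximin is 4.
Column maxima: 7, 4, 6 → the minimizer's minimax is 4.
They coincide at (s4, 2), so the value is 4.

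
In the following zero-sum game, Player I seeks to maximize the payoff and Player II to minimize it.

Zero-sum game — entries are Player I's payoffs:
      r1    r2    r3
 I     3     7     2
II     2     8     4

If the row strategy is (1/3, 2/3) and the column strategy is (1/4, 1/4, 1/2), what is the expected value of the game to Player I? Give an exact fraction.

25/6

Against (1/4, 1/4, 1/2), each row's expected payoff is I: 7/2; II: 9/2.
Taking the (1/3, 2/3)-weighted average: (1/3)·(7/2) + (2/3)·(9/2) = 25/6.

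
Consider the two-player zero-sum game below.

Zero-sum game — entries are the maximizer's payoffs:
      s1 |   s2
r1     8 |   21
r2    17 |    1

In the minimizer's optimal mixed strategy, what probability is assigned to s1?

20/29

Row minima are 8 and 1, so the maximizer's maximin is 8; column maxima are 17 and 21, so the minimizer's minimax is 17. These differ, so the equilibrium is in mixed strategies.
Let the minimizer play s1 with probability q. The maximizer is indifferent when 8q + 21(1−q) = 17q + (1−q), giving q = 20/29.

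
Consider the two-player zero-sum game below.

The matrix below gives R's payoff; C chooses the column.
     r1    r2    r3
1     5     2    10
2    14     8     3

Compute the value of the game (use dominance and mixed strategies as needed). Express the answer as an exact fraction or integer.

Column r1 is strictly dominated by r2 for C (it gives R more in every row).
The remaining 2×2 game on (1, 2) × (r2, r3) has no saddle point. Let R play 1 with probability p; indifference gives 2p + 8(1−p) = 10p + 3(1−p), so p = 5/13.
Similarly C's optimal q on r2 is 7/13, and the value is 2·(7/13) + (10)·(6/13) = 74/13.

74/13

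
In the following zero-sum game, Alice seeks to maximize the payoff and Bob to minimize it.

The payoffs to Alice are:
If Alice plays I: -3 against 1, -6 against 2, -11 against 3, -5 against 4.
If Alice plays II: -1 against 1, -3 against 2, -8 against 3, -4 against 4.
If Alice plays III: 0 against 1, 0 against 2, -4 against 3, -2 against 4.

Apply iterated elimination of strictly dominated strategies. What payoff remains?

Column 2 is strictly dominated by 3 for Bob (-11<-6, -8<-3, -4<0); eliminate 2.
Column 4 is strictly dominated by 3 for Bob (-11<-5, -8<-4, -4<-2); eliminate 4.
Column 1 is strictly dominated by 3 for Bob (-11<-3, -8<-1, -4<0); eliminate 1.
Row II is strictly dominated by row III (-4>-8); eliminate II.
Row I is strictly dominated by row III (-4>-11); eliminate I.
Only (III, 3) remains, with payoff -4.

-4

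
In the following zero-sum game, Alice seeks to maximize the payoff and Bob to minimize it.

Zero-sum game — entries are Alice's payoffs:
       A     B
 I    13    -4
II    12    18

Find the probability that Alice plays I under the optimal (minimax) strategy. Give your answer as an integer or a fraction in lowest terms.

6/23

Row minima are -4 and 12, so Alice's maximin is 12; column maxima are 13 and 18, so Bob's minimax is 13. These differ, so the equilibrium is in mixed strategies.
Let Alice play I with probability p. Bob is indifferent when 13p + 12(1−p) = −4p + 18(1−p), giving p = 6/23.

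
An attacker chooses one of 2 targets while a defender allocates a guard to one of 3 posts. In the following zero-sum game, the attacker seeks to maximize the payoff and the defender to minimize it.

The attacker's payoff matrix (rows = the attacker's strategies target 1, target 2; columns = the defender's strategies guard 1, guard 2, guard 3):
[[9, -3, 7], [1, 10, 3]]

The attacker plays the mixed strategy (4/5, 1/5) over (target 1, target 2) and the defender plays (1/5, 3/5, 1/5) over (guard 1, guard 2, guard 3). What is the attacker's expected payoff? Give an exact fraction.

Against (1/5, 3/5, 1/5), each row's expected payoff is target 1: 7/5; target 2: 34/5.
Taking the (4/5, 1/5)-weighted average: (4/5)·(7/5) + (1/5)·(34/5) = 62/25.

62/25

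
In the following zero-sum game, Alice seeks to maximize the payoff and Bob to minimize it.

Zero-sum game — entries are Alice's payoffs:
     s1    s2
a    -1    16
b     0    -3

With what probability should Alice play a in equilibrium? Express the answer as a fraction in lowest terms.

Row minima are -1 and -3, so Alice's maximin is -1; column maxima are 0 and 16, so Bob's minimax is 0. These differ, so the equilibrium is in mixed strategies.
Let Alice play a with probability p. Bob is indifferent when −p = 16p − 3(1−p), giving p = 3/20.

3/20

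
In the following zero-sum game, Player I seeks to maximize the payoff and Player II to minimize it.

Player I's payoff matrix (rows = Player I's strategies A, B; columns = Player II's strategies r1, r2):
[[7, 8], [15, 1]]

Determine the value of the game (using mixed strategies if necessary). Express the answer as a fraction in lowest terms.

Row minima are 7 and 1, so Player I's maximin is 7; column maxima are 15 and 8, so Player II's minimax is 8. These differ, so the equilibrium is in mixed strategies.
Let Player I play A with probability p. Player II is indifferent when 7p + 15(1−p) = 8p + (1−p), giving p = 14/15.
Let Player II play r1 with probability q. Player I is indifferent when 7q + 8(1−q) = 15q + (1−q), giving q = 7/15.
The value is 7·(7/15) + (8)·(8/15) = 113/15.

113/15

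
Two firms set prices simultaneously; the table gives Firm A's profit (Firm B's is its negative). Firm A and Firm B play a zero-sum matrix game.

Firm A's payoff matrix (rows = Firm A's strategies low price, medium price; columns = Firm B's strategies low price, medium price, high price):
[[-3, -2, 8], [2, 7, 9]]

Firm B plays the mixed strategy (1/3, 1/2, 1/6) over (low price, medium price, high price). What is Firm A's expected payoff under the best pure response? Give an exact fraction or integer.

low price: (-3)·(1/3) + (-2)·(1/2) + (8)·(1/6) = -2/3.
medium price: (2)·(1/3) + (7)·(1/2) + (9)·(1/6) = 17/3.
The best pure response is medium price with expected payoff 17/3.

17/3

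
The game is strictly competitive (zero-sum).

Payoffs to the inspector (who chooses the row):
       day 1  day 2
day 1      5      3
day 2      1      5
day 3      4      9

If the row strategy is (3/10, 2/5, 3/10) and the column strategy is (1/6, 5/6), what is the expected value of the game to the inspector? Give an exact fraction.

Against (1/6, 5/6), each row's expected payoff is day 1: 10/3; day 2: 13/3; day 3: 49/6.
Taking the (3/10, 2/5, 3/10)-weighted average: (3/10)·(10/3) + (2/5)·(13/3) + (3/10)·(49/6) = 311/60.

311/60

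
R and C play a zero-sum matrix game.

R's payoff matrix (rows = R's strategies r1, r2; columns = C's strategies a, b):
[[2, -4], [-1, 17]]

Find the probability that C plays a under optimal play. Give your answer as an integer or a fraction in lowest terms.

7/8

Row minima are -4 and -1, so R's maximin is -1; column maxima are 2 and 17, so C's minimax is 2. These differ, so the equilibrium is in mixed strategies.
Let C play a with probability q. R is indifferent when 2q − 4(1−q) = −q + 17(1−q), giving q = 7/8.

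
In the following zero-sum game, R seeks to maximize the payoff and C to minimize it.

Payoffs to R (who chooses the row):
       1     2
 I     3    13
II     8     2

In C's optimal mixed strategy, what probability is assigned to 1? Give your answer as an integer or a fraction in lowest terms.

11/16

Row minima are 3 and 2, so R's maximin is 3; column maxima are 8 and 13, so C's minimax is 8. These differ, so the equilibrium is in mixed strategies.
Let C play 1 with probability q. R is indifferent when 3q + 13(1−q) = 8q + 2(1−q), giving q = 11/16.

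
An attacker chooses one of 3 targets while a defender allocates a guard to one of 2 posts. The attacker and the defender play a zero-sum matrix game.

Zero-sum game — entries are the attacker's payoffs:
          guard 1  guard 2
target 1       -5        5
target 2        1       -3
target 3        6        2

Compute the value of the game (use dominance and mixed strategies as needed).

20/7

Row target 2 is strictly dominated by row target 3, so the attacker never plays it.
The remaining 2×2 game on (target 1, target 3) × (guard 1, guard 2) has no saddle point. Let the attacker play target 1 with probability p; indifference gives −5p + 6(1−p) = 5p + 2(1−p), so p = 2/7.
Similarly the defender's optimal q on guard 1 is 3/14, and the value is -5·(3/14) + (5)·(11/14) = 20/7.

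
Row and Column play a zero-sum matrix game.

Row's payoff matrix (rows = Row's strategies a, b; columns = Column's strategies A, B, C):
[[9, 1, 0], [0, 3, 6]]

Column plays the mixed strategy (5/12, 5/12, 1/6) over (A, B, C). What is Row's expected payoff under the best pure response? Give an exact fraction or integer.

25/6

a: (9)·(5/12) + (1)·(5/12) + (0)·(1/6) = 25/6.
b: (0)·(5/12) + (3)·(5/12) + (6)·(1/6) = 9/4.
The best pure response is a with expected payoff 25/6.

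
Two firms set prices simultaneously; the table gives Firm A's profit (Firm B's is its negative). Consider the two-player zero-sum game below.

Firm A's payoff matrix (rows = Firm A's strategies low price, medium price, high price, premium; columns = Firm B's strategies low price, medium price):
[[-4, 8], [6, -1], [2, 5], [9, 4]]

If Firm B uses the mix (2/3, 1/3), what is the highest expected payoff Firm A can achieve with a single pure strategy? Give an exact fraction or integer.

low price: (-4)·(2/3) + (8)·(1/3) = 0.
medium price: (6)·(2/3) + (-1)·(1/3) = 11/3.
high price: (2)·(2/3) + (5)·(1/3) = 3.
premium: (9)·(2/3) + (4)·(1/3) = 22/3.
The best pure response is premium with expected payoff 22/3.

22/3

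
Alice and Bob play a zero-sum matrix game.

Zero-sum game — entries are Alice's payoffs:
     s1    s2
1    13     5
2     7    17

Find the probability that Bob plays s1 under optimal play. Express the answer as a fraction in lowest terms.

2/3

Row minima are 5 and 7, so Alice's maximin is 7; column maxima are 13 and 17, so Bob's minimax is 13. These differ, so the equilibrium is in mixed strategies.
Let Bob play s1 with probability q. Alice is indifferent when 13q + 5(1−q) = 7q + 17(1−q), giving q = 2/3.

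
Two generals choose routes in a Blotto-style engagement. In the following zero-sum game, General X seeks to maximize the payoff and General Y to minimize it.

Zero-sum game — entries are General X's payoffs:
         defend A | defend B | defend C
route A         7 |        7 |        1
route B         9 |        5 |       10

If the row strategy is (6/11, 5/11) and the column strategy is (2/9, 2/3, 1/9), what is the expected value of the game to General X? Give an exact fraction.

632/99

Against (2/9, 2/3, 1/9), each row's expected payoff is route A: 19/3; route B: 58/9.
Taking the (6/11, 5/11)-weighted average: (6/11)·(19/3) + (5/11)·(58/9) = 632/99.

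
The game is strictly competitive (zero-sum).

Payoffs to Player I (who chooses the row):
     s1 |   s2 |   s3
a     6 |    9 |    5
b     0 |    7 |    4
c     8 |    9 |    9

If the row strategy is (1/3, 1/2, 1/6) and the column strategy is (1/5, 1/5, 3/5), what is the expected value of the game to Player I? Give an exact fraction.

Against (1/5, 1/5, 3/5), each row's expected payoff is a: 6; b: 19/5; c: 44/5.
Taking the (1/3, 1/2, 1/6)-weighted average: (1/3)·(6) + (1/2)·(19/5) + (1/6)·(44/5) = 161/30.

161/30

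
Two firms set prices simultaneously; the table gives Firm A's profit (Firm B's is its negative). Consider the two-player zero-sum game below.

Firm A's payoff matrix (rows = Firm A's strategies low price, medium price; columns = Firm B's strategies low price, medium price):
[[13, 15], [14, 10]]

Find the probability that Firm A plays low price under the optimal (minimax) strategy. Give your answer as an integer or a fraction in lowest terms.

Row minima are 13 and 10, so Firm A's maximin is 13; column maxima are 14 and 15, so Firm B's minimax is 14. These differ, so the equilibrium is in mixed strategies.
Let Firm A play low price with probability p. Firm B is indifferent when 13p + 14(1−p) = 15p + 10(1−p), giving p = 2/3.

2/3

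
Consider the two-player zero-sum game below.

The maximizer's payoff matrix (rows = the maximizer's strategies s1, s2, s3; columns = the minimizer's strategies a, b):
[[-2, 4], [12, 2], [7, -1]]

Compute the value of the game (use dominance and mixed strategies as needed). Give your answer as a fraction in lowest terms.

13/4

Row s3 is strictly dominated by row s2, so the maximizer never plays it.
The remaining 2×2 game on (s1, s2) × (a, b) has no saddle point. Let the maximizer play s1 with probability p; indifference gives −2p + 12(1−p) = 4p + 2(1−p), so p = 5/8.
Similarly the minimizer's optimal q on a is 1/8, and the value is -2·(1/8) + (4)·(7/8) = 13/4.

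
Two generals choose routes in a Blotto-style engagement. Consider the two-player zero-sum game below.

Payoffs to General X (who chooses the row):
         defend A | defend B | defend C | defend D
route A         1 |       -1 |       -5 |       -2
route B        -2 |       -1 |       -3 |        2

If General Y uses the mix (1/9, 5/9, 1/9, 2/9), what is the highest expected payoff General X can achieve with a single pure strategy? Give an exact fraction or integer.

route A: (1)·(1/9) + (-1)·(5/9) + (-5)·(1/9) + (-2)·(2/9) = -13/9.
route B: (-2)·(1/9) + (-1)·(5/9) + (-3)·(1/9) + (2)·(2/9) = -2/3.
The best pure response is route B with expected payoff -2/3.

-2/3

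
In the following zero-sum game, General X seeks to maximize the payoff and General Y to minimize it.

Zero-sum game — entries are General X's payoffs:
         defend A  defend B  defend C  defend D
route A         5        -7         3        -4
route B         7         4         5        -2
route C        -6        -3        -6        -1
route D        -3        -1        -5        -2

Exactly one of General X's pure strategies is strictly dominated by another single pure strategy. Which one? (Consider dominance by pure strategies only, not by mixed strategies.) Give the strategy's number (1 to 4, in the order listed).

1

Compare route A with route B: 7 > 5, 4 > -7, 5 > 3, -2 > -4.
So route B strictly dominates route A for General X; route A is strictly dominated.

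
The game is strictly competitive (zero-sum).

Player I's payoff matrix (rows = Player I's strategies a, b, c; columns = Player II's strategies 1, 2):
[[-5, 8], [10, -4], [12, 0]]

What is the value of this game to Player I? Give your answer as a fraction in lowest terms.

Row b is strictly dominated by row c, so Player I never plays it.
The remaining 2×2 game on (a, c) × (1, 2) has no saddle point. Let Player I play a with probability p; indifference gives −5p + 12(1−p) = 8p, so p = 12/25.
Similarly Player II's optimal q on 1 is 8/25, and the value is -5·(8/25) + (8)·(17/25) = 96/25.

96/25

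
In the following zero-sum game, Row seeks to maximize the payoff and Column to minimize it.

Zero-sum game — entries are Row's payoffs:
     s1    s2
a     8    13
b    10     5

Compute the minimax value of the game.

9

Row minima are 8 and 5, so Row's maximin is 8; column maxima are 10 and 13, so Column's minimax is 10. These differ, so the equilibrium is in mixed strategies.
Let Row play a with probability p. Column is indifferent when 8p + 10(1−p) = 13p + 5(1−p), giving p = 1/2.
Let Column play s1 with probability q. Row is indifferent when 8q + 13(1−q) = 10q + 5(1−q), giving q = 4/5.
The value is 8·(4/5) + (13)·(1/5) = 9.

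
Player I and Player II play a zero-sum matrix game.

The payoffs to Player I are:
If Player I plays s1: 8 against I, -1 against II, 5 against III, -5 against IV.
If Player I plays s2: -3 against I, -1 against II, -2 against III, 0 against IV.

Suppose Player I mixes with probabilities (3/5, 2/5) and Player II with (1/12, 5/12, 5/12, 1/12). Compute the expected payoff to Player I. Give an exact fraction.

Against (1/12, 5/12, 5/12, 1/12), each row's expected payoff is s1: 23/12; s2: -3/2.
Taking the (3/5, 2/5)-weighted average: (3/5)·(23/12) + (2/5)·(-3/2) = 11/20.

11/20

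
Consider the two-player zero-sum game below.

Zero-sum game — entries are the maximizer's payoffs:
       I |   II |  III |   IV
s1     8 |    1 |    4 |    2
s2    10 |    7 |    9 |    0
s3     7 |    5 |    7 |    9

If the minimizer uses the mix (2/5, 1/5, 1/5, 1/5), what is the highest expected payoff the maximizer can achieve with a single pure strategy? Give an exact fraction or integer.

36/5

s1: (8)·(2/5) + (1)·(1/5) + (4)·(1/5) + (2)·(1/5) = 23/5.
s2: (10)·(2/5) + (7)·(1/5) + (9)·(1/5) + (0)·(1/5) = 36/5.
s3: (7)·(2/5) + (5)·(1/5) + (7)·(1/5) + (9)·(1/5) = 7.
The best pure response is s2 with expected payoff 36/5.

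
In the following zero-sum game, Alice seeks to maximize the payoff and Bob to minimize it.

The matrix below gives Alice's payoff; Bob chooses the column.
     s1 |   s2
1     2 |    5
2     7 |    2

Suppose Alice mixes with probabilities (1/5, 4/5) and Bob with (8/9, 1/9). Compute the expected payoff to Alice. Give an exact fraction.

Against (8/9, 1/9), each row's expected payoff is 1: 7/3; 2: 58/9.
Taking the (1/5, 4/5)-weighted average: (1/5)·(7/3) + (4/5)·(58/9) = 253/45.

253/45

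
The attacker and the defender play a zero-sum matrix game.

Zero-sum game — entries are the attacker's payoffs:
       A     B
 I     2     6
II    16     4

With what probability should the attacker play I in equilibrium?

3/4

Row minima are 2 and 4, so the attacker's maximin is 4; column maxima are 16 and 6, so the defender's minimax is 6. These differ, so the equilibrium is in mixed strategies.
Let the attacker play I with probability p. The defender is indifferent when 2p + 16(1−p) = 6p + 4(1−p), giving p = 3/4.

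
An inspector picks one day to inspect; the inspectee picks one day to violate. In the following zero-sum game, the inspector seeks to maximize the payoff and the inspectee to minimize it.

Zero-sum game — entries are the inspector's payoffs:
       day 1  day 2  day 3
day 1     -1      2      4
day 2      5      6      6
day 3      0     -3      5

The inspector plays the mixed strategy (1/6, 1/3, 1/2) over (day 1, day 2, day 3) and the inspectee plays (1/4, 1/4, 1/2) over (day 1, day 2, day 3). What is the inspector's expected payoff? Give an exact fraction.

19/6

Against (1/4, 1/4, 1/2), each row's expected payoff is day 1: 9/4; day 2: 23/4; day 3: 7/4.
Taking the (1/6, 1/3, 1/2)-weighted average: (1/6)·(9/4) + (1/3)·(23/4) + (1/2)·(7/4) = 19/6.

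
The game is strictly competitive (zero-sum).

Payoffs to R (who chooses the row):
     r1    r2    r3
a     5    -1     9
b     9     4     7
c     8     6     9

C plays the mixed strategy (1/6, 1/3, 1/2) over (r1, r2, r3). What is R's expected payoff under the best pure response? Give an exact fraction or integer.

47/6

a: (5)·(1/6) + (-1)·(1/3) + (9)·(1/2) = 5.
b: (9)·(1/6) + (4)·(1/3) + (7)·(1/2) = 19/3.
c: (8)·(1/6) + (6)·(1/3) + (9)·(1/2) = 47/6.
The best pure response is c with expected payoff 47/6.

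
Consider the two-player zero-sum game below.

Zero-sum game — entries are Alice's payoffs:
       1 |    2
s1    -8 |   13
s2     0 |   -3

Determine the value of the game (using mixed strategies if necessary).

Row minima are -8 and -3, so Alice's maximin is -3; column maxima are 0 and 13, so Bob's minimax is 0. These differ, so the equilibrium is in mixed strategies.
Let Alice play s1 with probability p. Bob is indifferent when −8p = 13p − 3(1−p), giving p = 1/8.
Let Bob play 1 with probability q. Alice is indifferent when −8q + 13(1−q) = −3(1−q), giving q = 2/3.
The value is -8·(2/3) + (13)·(1/3) = -1.

-1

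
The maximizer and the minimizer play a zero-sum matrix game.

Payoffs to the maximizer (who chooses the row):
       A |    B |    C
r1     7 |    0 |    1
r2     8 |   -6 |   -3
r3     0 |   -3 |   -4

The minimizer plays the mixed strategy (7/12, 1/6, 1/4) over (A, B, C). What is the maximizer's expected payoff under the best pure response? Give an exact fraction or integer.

r1: (7)·(7/12) + (0)·(1/6) + (1)·(1/4) = 13/3.
r2: (8)·(7/12) + (-6)·(1/6) + (-3)·(1/4) = 35/12.
r3: (0)·(7/12) + (-3)·(1/6) + (-4)·(1/4) = -3/2.
The best pure response is r1 with expected payoff 13/3.

13/3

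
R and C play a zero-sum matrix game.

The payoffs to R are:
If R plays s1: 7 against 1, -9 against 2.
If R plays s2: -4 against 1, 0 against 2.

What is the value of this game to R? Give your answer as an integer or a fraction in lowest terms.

Row minima are -9 and -4, so R's maximin is -4; column maxima are 7 and 0, so C's minimax is 0. These differ, so the equilibrium is in mixed strategies.
Let R play s1 with probability p. C is indifferent when 7p − 4(1−p) = −9p, giving p = 1/5.
Let C play 1 with probability q. R is indifferent when 7q − 9(1−q) = −4q, giving q = 9/20.
The value is 7·(9/20) + (-9)·(11/20) = -9/5.

-9/5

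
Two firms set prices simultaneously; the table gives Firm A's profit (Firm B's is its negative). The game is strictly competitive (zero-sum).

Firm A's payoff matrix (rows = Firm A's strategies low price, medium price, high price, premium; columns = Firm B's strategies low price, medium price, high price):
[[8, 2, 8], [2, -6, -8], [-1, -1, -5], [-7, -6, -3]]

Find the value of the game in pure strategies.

2

Row minima: 2, -8, -5, -7 → Firm A's maximin is 2.
Column maxima: 8, 2, 8 → Firm B's minimax is 2.
They coincide at (low price, medium price), so the value is 2.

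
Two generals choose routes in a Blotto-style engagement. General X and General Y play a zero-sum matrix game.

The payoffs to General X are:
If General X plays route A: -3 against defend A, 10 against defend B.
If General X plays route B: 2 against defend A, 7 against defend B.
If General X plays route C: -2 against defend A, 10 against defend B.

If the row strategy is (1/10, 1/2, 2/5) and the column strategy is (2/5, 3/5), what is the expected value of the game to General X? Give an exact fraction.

253/50

Against (2/5, 3/5), each row's expected payoff is route A: 24/5; route B: 5; route C: 26/5.
Taking the (1/10, 1/2, 2/5)-weighted average: (1/10)·(24/5) + (1/2)·(5) + (2/5)·(26/5) = 253/50.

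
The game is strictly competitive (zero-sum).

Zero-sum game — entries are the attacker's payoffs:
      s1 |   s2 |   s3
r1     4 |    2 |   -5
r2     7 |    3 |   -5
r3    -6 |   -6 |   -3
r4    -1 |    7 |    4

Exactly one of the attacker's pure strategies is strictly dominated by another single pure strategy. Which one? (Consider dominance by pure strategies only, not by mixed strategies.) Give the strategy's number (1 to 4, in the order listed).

3

Compare r3 with r4: -1 > -6, 7 > -6, 4 > -3.
So r4 strictly dominates r3 for the attacker; r3 is strictly dominated.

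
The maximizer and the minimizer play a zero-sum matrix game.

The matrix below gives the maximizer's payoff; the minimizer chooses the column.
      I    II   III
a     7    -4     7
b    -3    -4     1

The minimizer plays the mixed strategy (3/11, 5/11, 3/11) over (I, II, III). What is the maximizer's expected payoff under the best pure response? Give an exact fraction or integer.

2

a: (7)·(3/11) + (-4)·(5/11) + (7)·(3/11) = 2.
b: (-3)·(3/11) + (-4)·(5/11) + (1)·(3/11) = -26/11.
The best pure response is a with expected payoff 2.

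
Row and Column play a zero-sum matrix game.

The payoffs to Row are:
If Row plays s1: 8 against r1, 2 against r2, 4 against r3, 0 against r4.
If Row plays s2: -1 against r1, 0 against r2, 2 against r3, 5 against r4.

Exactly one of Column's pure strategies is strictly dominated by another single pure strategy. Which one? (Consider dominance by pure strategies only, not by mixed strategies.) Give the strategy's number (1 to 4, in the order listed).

Column prefers columns that give Row less. Compare r3 with r2: 2 < 4, 0 < 2.
So r2 strictly dominates r3 for Column; r3 is strictly dominated.

3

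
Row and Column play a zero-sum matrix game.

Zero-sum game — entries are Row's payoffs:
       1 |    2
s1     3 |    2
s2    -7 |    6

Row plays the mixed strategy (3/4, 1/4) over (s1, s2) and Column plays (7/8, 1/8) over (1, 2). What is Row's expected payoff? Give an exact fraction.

13/16

Against (7/8, 1/8), each row's expected payoff is s1: 23/8; s2: -43/8.
Taking the (3/4, 1/4)-weighted average: (3/4)·(23/8) + (1/4)·(-43/8) = 13/16.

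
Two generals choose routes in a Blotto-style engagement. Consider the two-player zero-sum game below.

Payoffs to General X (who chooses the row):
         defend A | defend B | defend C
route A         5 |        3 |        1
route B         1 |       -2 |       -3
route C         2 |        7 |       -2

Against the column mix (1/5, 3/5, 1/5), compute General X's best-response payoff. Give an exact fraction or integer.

21/5

route A: (5)·(1/5) + (3)·(3/5) + (1)·(1/5) = 3.
route B: (1)·(1/5) + (-2)·(3/5) + (-3)·(1/5) = -8/5.
route C: (2)·(1/5) + (7)·(3/5) + (-2)·(1/5) = 21/5.
The best pure response is route C with expected payoff 21/5.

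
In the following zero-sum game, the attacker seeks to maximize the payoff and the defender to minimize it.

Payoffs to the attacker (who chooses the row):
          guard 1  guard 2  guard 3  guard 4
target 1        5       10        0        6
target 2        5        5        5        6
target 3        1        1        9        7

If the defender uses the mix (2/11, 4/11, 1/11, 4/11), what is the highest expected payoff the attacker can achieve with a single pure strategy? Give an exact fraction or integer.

target 1: (5)·(2/11) + (10)·(4/11) + (0)·(1/11) + (6)·(4/11) = 74/11.
target 2: (5)·(2/11) + (5)·(4/11) + (5)·(1/11) + (6)·(4/11) = 59/11.
target 3: (1)·(2/11) + (1)·(4/11) + (9)·(1/11) + (7)·(4/11) = 43/11.
The best pure response is target 1 with expected payoff 74/11.

74/11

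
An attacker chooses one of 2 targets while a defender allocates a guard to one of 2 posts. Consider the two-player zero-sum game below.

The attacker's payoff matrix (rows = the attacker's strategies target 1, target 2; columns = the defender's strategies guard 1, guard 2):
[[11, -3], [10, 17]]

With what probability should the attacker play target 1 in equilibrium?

Row minima are -3 and 10, so the attacker's maximin is 10; column maxima are 11 and 17, so the defender's minimax is 11. These differ, so the equilibrium is in mixed strategies.
Let the attacker play target 1 with probability p. The defender is indifferent when 11p + 10(1−p) = −3p + 17(1−p), giving p = 1/3.

1/3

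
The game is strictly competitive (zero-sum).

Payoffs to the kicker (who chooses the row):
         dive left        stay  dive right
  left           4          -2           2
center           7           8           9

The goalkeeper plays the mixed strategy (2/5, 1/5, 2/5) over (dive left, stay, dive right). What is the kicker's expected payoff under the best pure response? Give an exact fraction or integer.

left: (4)·(2/5) + (-2)·(1/5) + (2)·(2/5) = 2.
center: (7)·(2/5) + (8)·(1/5) + (9)·(2/5) = 8.
The best pure response is center with expected payoff 8.

8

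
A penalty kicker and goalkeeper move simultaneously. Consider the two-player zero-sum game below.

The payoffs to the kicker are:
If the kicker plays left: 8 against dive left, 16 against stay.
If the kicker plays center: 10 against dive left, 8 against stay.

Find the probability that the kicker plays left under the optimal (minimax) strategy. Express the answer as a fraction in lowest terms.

1/5

Row minima are 8 and 8, so the kicker's maximin is 8; column maxima are 10 and 16, so the goalkeeper's minimax is 10. These differ, so the equilibrium is in mixed strategies.
Let the kicker play left with probability p. The goalkeeper is indifferent when 8p + 10(1−p) = 16p + 8(1−p), giving p = 1/5.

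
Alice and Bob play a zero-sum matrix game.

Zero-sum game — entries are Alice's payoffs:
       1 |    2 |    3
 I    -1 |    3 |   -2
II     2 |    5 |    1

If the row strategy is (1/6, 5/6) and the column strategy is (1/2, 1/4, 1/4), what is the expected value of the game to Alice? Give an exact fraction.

49/24

Against (1/2, 1/4, 1/4), each row's expected payoff is I: -1/4; II: 5/2.
Taking the (1/6, 5/6)-weighted average: (1/6)·(-1/4) + (5/6)·(5/2) = 49/24.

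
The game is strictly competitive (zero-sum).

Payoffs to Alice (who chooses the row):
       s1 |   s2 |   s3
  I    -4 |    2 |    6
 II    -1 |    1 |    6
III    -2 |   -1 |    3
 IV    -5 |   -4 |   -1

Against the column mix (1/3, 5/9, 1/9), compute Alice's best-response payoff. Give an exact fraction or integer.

I: (-4)·(1/3) + (2)·(5/9) + (6)·(1/9) = 4/9.
II: (-1)·(1/3) + (1)·(5/9) + (6)·(1/9) = 8/9.
III: (-2)·(1/3) + (-1)·(5/9) + (3)·(1/9) = -8/9.
IV: (-5)·(1/3) + (-4)·(5/9) + (-1)·(1/9) = -4.
The best pure response is II with expected payoff 8/9.

8/9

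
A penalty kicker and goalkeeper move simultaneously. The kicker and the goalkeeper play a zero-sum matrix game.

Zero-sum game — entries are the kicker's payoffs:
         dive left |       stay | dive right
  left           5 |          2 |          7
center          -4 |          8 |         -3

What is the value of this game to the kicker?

Column dive right is strictly dominated by dive left for the goalkeeper (it gives the kicker more in every row).
The remaining 2×2 game on (left, center) × (dive left, stay) has no saddle point. Let the kicker play left with probability p; indifference gives 5p − 4(1−p) = 2p + 8(1−p), so p = 4/5.
Similarly the goalkeeper's optimal q on dive left is 2/5, and the value is 5·(2/5) + (2)·(3/5) = 16/5.

16/5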